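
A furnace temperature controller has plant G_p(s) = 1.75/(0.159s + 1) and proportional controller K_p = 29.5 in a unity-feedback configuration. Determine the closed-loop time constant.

Closed loop: T(s) = K_p·G_p/(1+K_p·G_p) = 51.62/(0.159s + 1 + 51.62), with pole at s = −(1 + 51.62)/0.159 = −331.
Closed-loop time constant τ = 1/331 = 0.00302 s.

τ = 0.00302 s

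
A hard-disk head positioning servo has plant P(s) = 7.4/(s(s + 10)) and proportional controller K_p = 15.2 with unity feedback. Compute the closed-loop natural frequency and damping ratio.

ω_n = 10.6 rad/s, ζ = 0.471

1 + K_p·P(s) = 0 gives s² + 10s + 112.5 = 0.
Matching s² + 2ζω_n s + ω_n²: ω_n = √112.5 = 10.61 rad/s and 2ζω_n = 10, so ζ = 10/(2·10.61) = 0.471.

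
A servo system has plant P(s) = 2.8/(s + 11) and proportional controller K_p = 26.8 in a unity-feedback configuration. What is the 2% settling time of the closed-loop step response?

Closed-loop transfer function: T(s) = K_p·P(s)/(1 + K_p·P(s)) = 75.04/(s + 11 + 75.04) = 75.04/(s + 86.04).
Time constant τ = 1/86.04 = 0.01162 s, so the 2% settling time is about 4τ = 0.0465 s.

T_s ≈ 0.0465 s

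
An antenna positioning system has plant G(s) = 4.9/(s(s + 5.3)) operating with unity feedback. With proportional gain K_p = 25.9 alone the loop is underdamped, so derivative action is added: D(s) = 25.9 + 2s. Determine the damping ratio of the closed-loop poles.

Forward path: (25.9 + 2s)·4.9/(s(s+5.3)). The closed-loop characteristic equation is s² + (5.3 + 4.9·2)s + 4.9·25.9 = 0.
That is s² + 15.1s + 126.9 = 0, so ω_n = 11.27 rad/s and ζ = 15.1/(2·11.27) = 0.6702.

ζ = 0.67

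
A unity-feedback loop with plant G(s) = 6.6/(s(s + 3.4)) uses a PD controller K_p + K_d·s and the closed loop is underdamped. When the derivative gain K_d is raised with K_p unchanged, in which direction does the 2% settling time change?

decrease

Characteristic equation s² + (3.4 + 6.6K_d)s + 6.6K_p = 0: raising K_d increases ζω_n = (3.4+6.6K_d)/2 while the loop stays underdamped, so T_s ≈ 4/(ζω_n) decreases.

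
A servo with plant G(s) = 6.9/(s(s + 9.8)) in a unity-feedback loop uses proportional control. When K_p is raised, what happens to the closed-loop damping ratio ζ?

decrease

ζ = 9.8/(2√(6.9K_p)); increasing K_p raises the denominator, so ζ falls.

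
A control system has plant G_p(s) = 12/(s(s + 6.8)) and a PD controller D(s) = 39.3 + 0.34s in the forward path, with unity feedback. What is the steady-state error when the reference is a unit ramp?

The loop has one pole at the origin (type 1). Velocity error constant K_v = lim_{s→0} s·D(s)G_p(s) = 39.3·12/6.8 = 69.35.
Steady-state error to a unit ramp: e_ss = 1/K_v = 0.0144.

0.0144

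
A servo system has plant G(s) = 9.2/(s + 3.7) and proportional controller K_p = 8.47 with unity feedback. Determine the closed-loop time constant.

Closed-loop transfer function: T(s) = K_p·G(s)/(1 + K_p·G(s)) = 77.92/(s + 3.7 + 77.92) = 77.92/(s + 81.62).
Time constant τ = 1/81.62 = 0.0123 s.

τ = 0.0123 s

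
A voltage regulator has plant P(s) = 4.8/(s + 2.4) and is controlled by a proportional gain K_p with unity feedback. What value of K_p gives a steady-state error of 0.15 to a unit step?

Steady-state error for a unit step on this type-0 loop is 1/(1 + K_p·P(0)).
P(0) = 2. Require 1/(1 + K_p·2) = 0.15, so 1 + 2·K_p = 6.667.
K_p = (6.667 − 1)/2 = 2.83.

K_p = 2.83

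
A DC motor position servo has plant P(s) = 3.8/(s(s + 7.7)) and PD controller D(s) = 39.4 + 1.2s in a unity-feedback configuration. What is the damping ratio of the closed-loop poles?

Forward path: (39.4 + 1.2s)·3.8/(s(s+7.7)). The closed-loop characteristic equation is s² + (7.7 + 3.8·1.2)s + 3.8·39.4 = 0.
That is s² + 12.26s + 149.7 = 0, so ω_n = 12.24 rad/s and ζ = 12.26/(2·12.24) = 0.501.

ζ = 0.501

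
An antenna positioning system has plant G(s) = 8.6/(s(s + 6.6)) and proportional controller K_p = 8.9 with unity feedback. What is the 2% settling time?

From 1 + K_pG(s) = 0: s² + 6.6s + 76.54 = 0 ⇒ ω_n = 8.749, ζ = 0.3772.
2% settling time T_s ≈ 4/(ζω_n) = 4/3.3 = 1.21 s.

T_s ≈ 1.21 s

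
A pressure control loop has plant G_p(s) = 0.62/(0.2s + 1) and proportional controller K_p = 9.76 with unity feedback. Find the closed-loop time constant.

Closed loop: T(s) = K_p·G_p/(1+K_p·G_p) = 6.051/(0.2s + 1 + 6.051), with pole at s = −(1 + 6.051)/0.2 = −35.26.
Closed-loop time constant τ = 1/35.26 = 0.0284 s.

τ = 0.0284 s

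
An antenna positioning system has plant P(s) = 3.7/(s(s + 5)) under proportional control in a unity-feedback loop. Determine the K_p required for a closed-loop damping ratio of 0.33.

Closed-loop characteristic equation: s² + 5s + K_p·3.7 = 0.
So ω_n = √(3.7K_p) and 2ζω_n = 5, giving ζ = 5/(2√(3.7K_p)).
Setting ζ = 0.33: √(3.7K_p) = 5/(2·0.33) = 7.576, so K_p = 57.39/3.7 = 15.5.

K_p = 15.5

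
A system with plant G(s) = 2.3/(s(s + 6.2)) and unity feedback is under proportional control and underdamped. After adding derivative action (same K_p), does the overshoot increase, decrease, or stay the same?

decrease

The derivative term adds K·K_d to the s-coefficient of the characteristic equation, raising 2ζω_n while ω_n is unchanged; ζ increases, so overshoot decreases.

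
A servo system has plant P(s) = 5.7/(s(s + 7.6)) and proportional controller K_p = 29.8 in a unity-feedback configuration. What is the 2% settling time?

The closed-loop denominator s² + 7.6s + 169.9 gives ω_n = √169.9 = 13.03 and ζ = 7.6/(2ω_n) = 0.2916.
2% settling time T_s ≈ 4/(ζω_n) = 4/3.8 = 1.05 s.

T_s ≈ 1.05 s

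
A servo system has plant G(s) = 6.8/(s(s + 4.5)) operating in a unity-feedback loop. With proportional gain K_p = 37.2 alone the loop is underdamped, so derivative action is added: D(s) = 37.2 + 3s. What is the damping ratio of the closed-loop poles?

Forward path: (37.2 + 3s)·6.8/(s(s+4.5)). The closed-loop characteristic equation is s² + (4.5 + 6.8·3)s + 6.8·37.2 = 0.
That is s² + 24.9s + 253 = 0, so ω_n = 15.9 rad/s and ζ = 24.9/(2·15.9) = 0.7828.

ζ = 0.783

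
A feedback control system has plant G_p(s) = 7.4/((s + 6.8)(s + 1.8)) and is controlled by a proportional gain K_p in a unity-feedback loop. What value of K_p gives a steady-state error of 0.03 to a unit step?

K_p = 53.5

Steady-state error for a unit step on this type-0 loop is 1/(1 + K_p·G_p(0)).
G_p(0) = 0.6046. Require 1/(1 + K_p·0.6046) = 0.03, so 1 + 0.6046·K_p = 33.33.
K_p = (33.33 − 1)/0.6046 = 53.5.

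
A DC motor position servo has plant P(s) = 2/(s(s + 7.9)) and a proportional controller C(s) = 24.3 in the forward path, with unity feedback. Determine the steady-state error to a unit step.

The open loop C(s)P(s) has a pole at the origin (type 1), so the static position error constant is infinite and e_ss = 1/(1+∞) = 0.

0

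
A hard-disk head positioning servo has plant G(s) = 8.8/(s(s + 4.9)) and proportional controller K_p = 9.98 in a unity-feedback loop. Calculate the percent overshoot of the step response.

From 1 + K_pG(s) = 0: s² + 4.9s + 87.82 = 0 ⇒ ω_n = 9.371, ζ = 0.2614.
%OS = 100·exp(−πζ/√(1−ζ²)) = 100·exp(−π·0.2614/√0.9317) = 42.7%.

42.7%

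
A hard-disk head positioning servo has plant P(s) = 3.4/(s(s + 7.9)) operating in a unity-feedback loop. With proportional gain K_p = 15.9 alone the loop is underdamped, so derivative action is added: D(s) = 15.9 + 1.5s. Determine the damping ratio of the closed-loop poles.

Forward path: (15.9 + 1.5s)·3.4/(s(s+7.9)). The closed-loop characteristic equation is s² + (7.9 + 3.4·1.5)s + 3.4·15.9 = 0.
That is s² + 13s + 54.06 = 0, so ω_n = 7.353 rad/s and ζ = 13/(2·7.353) = 0.884.

ζ = 0.884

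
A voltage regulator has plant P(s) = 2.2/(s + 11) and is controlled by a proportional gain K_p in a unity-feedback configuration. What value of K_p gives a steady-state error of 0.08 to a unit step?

Steady-state error for a unit step on this type-0 loop is 1/(1 + K_p·P(0)).
P(0) = 0.2. Require 1/(1 + K_p·0.2) = 0.08, so 1 + 0.2·K_p = 12.5.
K_p = (12.5 − 1)/0.2 = 57.5.

K_p = 57.5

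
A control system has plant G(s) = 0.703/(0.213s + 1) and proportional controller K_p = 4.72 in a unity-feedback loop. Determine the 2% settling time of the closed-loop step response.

Closed loop: T(s) = K_p·G/(1+K_p·G) = 3.318/(0.213s + 1 + 3.318), with pole at s = −(1 + 3.318)/0.213 = −20.27.
τ = 1/20.27 = 0.04933 s, so 2% settling time ≈ 4τ = 0.197 s.

T_s ≈ 0.197 s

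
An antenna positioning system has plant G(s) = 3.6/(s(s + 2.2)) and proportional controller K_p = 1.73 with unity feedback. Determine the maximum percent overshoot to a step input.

21.4%

Closed-loop characteristic equation: s² + 2.2s + 6.228 = 0, so ω_n = 2.496 rad/s and ζ = 2.2/(2·2.496) = 0.4408.
%OS = 100·exp(−πζ/√(1−ζ²)) = 100·exp(−π·0.4408/√0.8057) = 21.4%.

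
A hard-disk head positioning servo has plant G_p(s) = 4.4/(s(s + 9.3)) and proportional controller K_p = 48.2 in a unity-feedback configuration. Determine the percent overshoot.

Closed-loop characteristic equation: s² + 9.3s + 212.1 = 0, so ω_n = 14.56 rad/s and ζ = 9.3/(2·14.56) = 0.3193.
%OS = 100·exp(−πζ/√(1−ζ²)) = 100·exp(−π·0.3193/√0.898) = 34.7%.

34.7%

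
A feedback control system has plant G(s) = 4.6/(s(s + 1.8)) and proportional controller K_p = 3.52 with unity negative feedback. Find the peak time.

T_p = 0.801 s

The closed-loop denominator s² + 1.8s + 16.19 gives ω_n = √16.19 = 4.024 and ζ = 1.8/(2ω_n) = 0.2237.
Damped frequency ω_d = ω_n√(1−ζ²) = 3.922 rad/s, so peak time T_p = π/ω_d = 0.801 s.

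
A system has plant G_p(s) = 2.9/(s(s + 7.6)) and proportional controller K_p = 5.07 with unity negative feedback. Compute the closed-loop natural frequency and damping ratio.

With unity feedback the closed-loop characteristic equation is s² + 7.6s + 5.07·2.9 = s² + 7.6s + 14.7 = 0.
Matching s² + 2ζω_n s + ω_n²: ω_n = √14.7 = 3.834 rad/s and 2ζω_n = 7.6, so ζ = 7.6/(2·3.834) = 0.991.

ω_n = 3.83 rad/s, ζ = 0.991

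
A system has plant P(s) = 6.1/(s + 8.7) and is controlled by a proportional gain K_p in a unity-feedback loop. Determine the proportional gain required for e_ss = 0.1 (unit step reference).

For a type-0 loop with proportional control, e_ss = 1/(1 + K_p·P(0)).
P(0) = 0.7011. Require 1/(1 + K_p·0.7011) = 0.1, so 1 + 0.7011·K_p = 10.
K_p = (10 − 1)/0.7011 = 12.8.

K_p = 12.8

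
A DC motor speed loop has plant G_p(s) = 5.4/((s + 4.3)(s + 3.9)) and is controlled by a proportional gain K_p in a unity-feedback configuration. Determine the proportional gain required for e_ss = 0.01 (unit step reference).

Steady-state error for a unit step on this type-0 loop is 1/(1 + K_p·G_p(0)).
G_p(0) = 0.322. Require 1/(1 + K_p·0.322) = 0.01, so 1 + 0.322·K_p = 100.
K_p = (100 − 1)/0.322 = 307.

K_p = 307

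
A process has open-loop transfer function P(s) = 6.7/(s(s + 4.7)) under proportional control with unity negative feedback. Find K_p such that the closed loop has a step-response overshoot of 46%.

K_p = 14.3

From %OS = 100·exp(−πζ/√(1−ζ²)) = 46%, ζ = −ln(0.46)/√(π²+ln²(0.46)) = 0.24.
Characteristic equation s² + 4.7s + 6.7K_p = 0 gives ζ = 4.7/(2√(6.7K_p)).
Setting ζ = 0.24: √(6.7K_p) = 4.7/(2·0.24) = 9.793, so K_p = 95.91/6.7 = 14.3.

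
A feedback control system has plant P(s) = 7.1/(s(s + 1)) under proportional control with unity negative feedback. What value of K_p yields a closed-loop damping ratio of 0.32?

K_p = 0.344

Closed-loop characteristic equation: s² + 1s + K_p·7.1 = 0.
So ω_n = √(7.1K_p) and 2ζω_n = 1, giving ζ = 1/(2√(7.1K_p)).
Setting ζ = 0.32: √(7.1K_p) = 1/(2·0.32) = 1.562, so K_p = 2.441/7.1 = 0.344.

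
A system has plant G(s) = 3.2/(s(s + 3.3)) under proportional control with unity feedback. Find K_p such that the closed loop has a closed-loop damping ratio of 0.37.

K_p = 6.21

Closed-loop characteristic equation: s² + 3.3s + K_p·3.2 = 0.
So ω_n = √(3.2K_p) and 2ζω_n = 3.3, giving ζ = 3.3/(2√(3.2K_p)).
Setting ζ = 0.37: √(3.2K_p) = 3.3/(2·0.37) = 4.459, so K_p = 19.89/3.2 = 6.21.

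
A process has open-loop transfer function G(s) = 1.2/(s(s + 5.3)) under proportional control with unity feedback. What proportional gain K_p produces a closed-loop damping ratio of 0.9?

Closed-loop characteristic equation: s² + 5.3s + K_p·1.2 = 0.
So ω_n = √(1.2K_p) and 2ζω_n = 5.3, giving ζ = 5.3/(2√(1.2K_p)).
Setting ζ = 0.9: √(1.2K_p) = 5.3/(2·0.9) = 2.944, so K_p = 8.67/1.2 = 7.22.

K_p = 7.22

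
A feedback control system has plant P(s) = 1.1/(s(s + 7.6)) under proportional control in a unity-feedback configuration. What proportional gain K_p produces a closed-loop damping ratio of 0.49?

K_p = 54.7

Closed-loop characteristic equation: s² + 7.6s + K_p·1.1 = 0.
So ω_n = √(1.1K_p) and 2ζω_n = 7.6, giving ζ = 7.6/(2√(1.1K_p)).
Setting ζ = 0.49: √(1.1K_p) = 7.6/(2·0.49) = 7.755, so K_p = 60.14/1.1 = 54.7.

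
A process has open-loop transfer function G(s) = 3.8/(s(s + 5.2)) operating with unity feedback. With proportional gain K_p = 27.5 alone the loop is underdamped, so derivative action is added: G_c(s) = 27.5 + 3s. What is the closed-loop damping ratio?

Forward path: (27.5 + 3s)·3.8/(s(s+5.2)). The closed-loop characteristic equation is s² + (5.2 + 3.8·3)s + 3.8·27.5 = 0.
That is s² + 16.6s + 104.5 = 0, so ω_n = 10.22 rad/s and ζ = 16.6/(2·10.22) = 0.8119.

ζ = 0.812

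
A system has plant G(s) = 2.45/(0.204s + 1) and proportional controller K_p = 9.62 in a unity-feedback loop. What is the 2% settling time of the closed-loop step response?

Closed loop: T(s) = K_p·G/(1+K_p·G) = 23.57/(0.204s + 1 + 23.57), with pole at s = −(1 + 23.57)/0.204 = −120.4.
τ = 1/120.4 = 0.008303 s, so 2% settling time ≈ 4τ = 0.0332 s.

T_s ≈ 0.0332 s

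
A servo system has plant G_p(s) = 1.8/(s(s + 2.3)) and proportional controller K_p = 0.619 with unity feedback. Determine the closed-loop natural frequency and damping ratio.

The closed-loop denominator is s(s+2.3) + 0.619·1.8 = s² + 2.3s + 1.114.
Matching s² + 2ζω_n s + ω_n²: ω_n = √1.114 = 1.056 rad/s and 2ζω_n = 2.3, so ζ = 2.3/(2·1.056) = 1.09.

ω_n = 1.06 rad/s, ζ = 1.09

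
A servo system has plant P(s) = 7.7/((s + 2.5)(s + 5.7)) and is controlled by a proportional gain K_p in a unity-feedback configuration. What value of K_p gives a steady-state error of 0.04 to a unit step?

K_p = 44.4

The loop is type 0, so e_ss(step) = 1/(1 + K_pos) with K_pos = K_p·P(0).
P(0) = 0.5404. Require 1/(1 + K_p·0.5404) = 0.04, so 1 + 0.5404·K_p = 25.
K_p = (25 − 1)/0.5404 = 44.4.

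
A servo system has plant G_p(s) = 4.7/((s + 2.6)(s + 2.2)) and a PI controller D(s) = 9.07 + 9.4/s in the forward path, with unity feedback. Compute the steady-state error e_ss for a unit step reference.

The open loop D(s)G_p(s) has a pole at the origin (type 1), so the static position error constant is infinite and e_ss = 1/(1+∞) = 0.

0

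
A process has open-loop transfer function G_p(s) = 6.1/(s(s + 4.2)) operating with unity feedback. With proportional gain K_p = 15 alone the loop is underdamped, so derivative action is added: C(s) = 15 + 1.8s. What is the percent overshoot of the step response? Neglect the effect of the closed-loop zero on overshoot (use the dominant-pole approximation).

Forward path: (15 + 1.8s)·6.1/(s(s+4.2)). The closed-loop characteristic equation is s² + (4.2 + 6.1·1.8)s + 6.1·15 = 0.
That is s² + 15.18s + 91.5 = 0, so ω_n = 9.566 rad/s and ζ = 15.18/(2·9.566) = 0.7935.
%OS = 100·exp(−πζ/√(1−ζ²)) = 1.66%.

1.66%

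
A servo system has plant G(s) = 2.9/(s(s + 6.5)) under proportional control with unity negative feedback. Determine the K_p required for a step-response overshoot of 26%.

K_p = 23.5

From %OS = 100·exp(−πζ/√(1−ζ²)) = 26%, ζ = −ln(0.26)/√(π²+ln²(0.26)) = 0.3941.
Characteristic equation s² + 6.5s + 2.9K_p = 0 gives ζ = 6.5/(2√(2.9K_p)).
Setting ζ = 0.3941: √(2.9K_p) = 6.5/(2·0.3941) = 8.247, so K_p = 68.01/2.9 = 23.5.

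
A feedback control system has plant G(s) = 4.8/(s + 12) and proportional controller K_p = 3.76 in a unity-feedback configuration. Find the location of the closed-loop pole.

Closed-loop transfer function: T(s) = K_p·G(s)/(1 + K_p·G(s)) = 18.05/(s + 12 + 18.05) = 18.05/(s + 30.05).
The closed-loop pole is at s = −30.05.

s = -30.05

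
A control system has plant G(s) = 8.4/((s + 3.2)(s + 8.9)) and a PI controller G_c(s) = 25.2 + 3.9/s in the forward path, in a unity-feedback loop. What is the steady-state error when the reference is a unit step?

0

The open loop G_c(s)G(s) has a pole at the origin (type 1), so the static position error constant is infinite and e_ss = 1/(1+∞) = 0.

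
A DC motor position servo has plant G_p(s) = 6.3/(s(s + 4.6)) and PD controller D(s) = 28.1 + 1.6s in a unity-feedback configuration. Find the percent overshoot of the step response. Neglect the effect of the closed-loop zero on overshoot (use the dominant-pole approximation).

12.5%

Forward path: (28.1 + 1.6s)·6.3/(s(s+4.6)). The closed-loop characteristic equation is s² + (4.6 + 6.3·1.6)s + 6.3·28.1 = 0.
That is s² + 14.68s + 177 = 0, so ω_n = 13.31 rad/s and ζ = 14.68/(2·13.31) = 0.5517.
%OS = 100·exp(−πζ/√(1−ζ²)) = 12.5%.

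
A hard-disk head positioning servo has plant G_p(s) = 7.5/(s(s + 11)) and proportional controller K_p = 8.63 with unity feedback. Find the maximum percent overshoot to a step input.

Closed-loop characteristic equation: s² + 11s + 64.73 = 0, so ω_n = 8.045 rad/s and ζ = 11/(2·8.045) = 0.6836.
%OS = 100·exp(−πζ/√(1−ζ²)) = 100·exp(−π·0.6836/√0.5326) = 5.27%.

5.27%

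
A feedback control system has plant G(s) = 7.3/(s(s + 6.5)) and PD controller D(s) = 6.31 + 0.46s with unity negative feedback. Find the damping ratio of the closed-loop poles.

Forward path: (6.31 + 0.46s)·7.3/(s(s+6.5)). The closed-loop characteristic equation is s² + (6.5 + 7.3·0.46)s + 7.3·6.31 = 0.
That is s² + 9.858s + 46.06 = 0, so ω_n = 6.787 rad/s and ζ = 9.858/(2·6.787) = 0.7262.

ζ = 0.726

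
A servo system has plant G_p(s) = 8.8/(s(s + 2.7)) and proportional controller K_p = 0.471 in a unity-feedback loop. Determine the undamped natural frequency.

1 + K_p·G_p(s) = 0 gives s² + 2.7s + 4.145 = 0.
So ω_n² = 4.145 ⇒ ω_n = 2.036 rad/s, and ζ = 2.7/(2ω_n) = 0.663.

ω_n = 2.04 rad/s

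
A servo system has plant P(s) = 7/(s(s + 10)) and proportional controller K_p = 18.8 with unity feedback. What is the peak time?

The closed-loop denominator s² + 10s + 131.6 gives ω_n = √131.6 = 11.47 and ζ = 10/(2ω_n) = 0.4359.
Damped frequency ω_d = ω_n√(1−ζ²) = 10.32 rad/s, so peak time T_p = π/ω_d = 0.304 s.

T_p = 0.304 s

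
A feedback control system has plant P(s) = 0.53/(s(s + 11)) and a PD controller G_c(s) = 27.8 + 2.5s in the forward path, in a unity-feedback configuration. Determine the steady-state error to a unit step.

The open loop G_c(s)P(s) has a pole at the origin (type 1), so the static position error constant is infinite and e_ss = 1/(1+∞) = 0.

0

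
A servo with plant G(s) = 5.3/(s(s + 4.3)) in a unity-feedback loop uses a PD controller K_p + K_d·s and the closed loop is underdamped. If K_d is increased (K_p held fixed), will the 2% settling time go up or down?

decrease

Characteristic equation s² + (4.3 + 5.3K_d)s + 5.3K_p = 0: raising K_d increases ζω_n = (4.3+5.3K_d)/2 while the loop stays underdamped, so T_s ≈ 4/(ζω_n) decreases.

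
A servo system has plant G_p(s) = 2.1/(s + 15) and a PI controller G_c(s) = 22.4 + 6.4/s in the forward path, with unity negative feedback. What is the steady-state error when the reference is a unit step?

0

The open loop G_c(s)G_p(s) has a pole at the origin (type 1), so the static position error constant is infinite and e_ss = 1/(1+∞) = 0.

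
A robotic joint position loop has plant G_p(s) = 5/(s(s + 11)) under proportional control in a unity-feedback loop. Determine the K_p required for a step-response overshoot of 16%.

From %OS = 100·exp(−πζ/√(1−ζ²)) = 16%, ζ = −ln(0.16)/√(π²+ln²(0.16)) = 0.5039.
Characteristic equation s² + 11s + 5K_p = 0 gives ζ = 11/(2√(5K_p)).
Setting ζ = 0.5039: √(5K_p) = 11/(2·0.5039) = 10.92, so K_p = 119.1/5 = 23.8.

K_p = 23.8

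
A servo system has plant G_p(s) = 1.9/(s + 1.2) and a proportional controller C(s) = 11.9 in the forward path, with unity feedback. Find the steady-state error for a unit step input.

0.0504

The loop is type 0. Static position error constant K_pos = C(0)·G_p(0) = 11.9·1.583 = 18.84.
Steady-state error to a unit step: e_ss = 1/(1+K_pos) = 1/19.84 = 0.0504.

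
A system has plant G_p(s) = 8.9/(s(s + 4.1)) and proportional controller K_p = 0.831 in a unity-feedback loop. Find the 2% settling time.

The closed-loop denominator s² + 4.1s + 7.396 gives ω_n = √7.396 = 2.72 and ζ = 4.1/(2ω_n) = 0.7538.
2% settling time T_s ≈ 4/(ζω_n) = 4/2.05 = 1.95 s.

T_s ≈ 1.95 s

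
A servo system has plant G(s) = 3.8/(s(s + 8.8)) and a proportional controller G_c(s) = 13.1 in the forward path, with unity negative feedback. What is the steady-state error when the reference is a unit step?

0

The open loop G_c(s)G(s) has a pole at the origin (type 1), so the static position error constant is infinite and e_ss = 1/(1+∞) = 0.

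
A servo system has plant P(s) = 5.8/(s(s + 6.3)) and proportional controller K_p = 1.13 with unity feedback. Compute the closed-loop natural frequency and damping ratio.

1 + K_p·P(s) = 0 gives s² + 6.3s + 6.554 = 0.
Matching s² + 2ζω_n s + ω_n²: ω_n = √6.554 = 2.56 rad/s and 2ζω_n = 6.3, so ζ = 6.3/(2·2.56) = 1.23.

ω_n = 2.56 rad/s, ζ = 1.23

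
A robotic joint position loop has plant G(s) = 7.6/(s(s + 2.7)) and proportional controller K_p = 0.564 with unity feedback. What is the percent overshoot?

6.71%

The closed-loop denominator s² + 2.7s + 4.286 gives ω_n = √4.286 = 2.07 and ζ = 2.7/(2ω_n) = 0.6521.
%OS = 100·exp(−πζ/√(1−ζ²)) = 100·exp(−π·0.6521/√0.5748) = 6.71%.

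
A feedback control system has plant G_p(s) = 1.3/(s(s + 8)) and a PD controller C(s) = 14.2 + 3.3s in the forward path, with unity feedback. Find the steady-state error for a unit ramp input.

The loop has one pole at the origin (type 1). Velocity error constant K_v = lim_{s→0} s·C(s)G_p(s) = 14.2·1.3/8 = 2.308.
Steady-state error to a unit ramp: e_ss = 1/K_v = 0.433.

0.433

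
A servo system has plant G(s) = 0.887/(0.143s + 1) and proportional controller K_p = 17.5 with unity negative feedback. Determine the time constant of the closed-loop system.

Closed loop: T(s) = K_p·G/(1+K_p·G) = 15.52/(0.143s + 1 + 15.52), with pole at s = −(1 + 15.52)/0.143 = −115.5.
Closed-loop time constant τ = 1/115.5 = 0.00865 s.

τ = 0.00865 s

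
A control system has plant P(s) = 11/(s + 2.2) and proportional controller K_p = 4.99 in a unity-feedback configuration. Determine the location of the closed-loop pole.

s = -57.09

Closed-loop transfer function: T(s) = K_p·P(s)/(1 + K_p·P(s)) = 54.89/(s + 2.2 + 54.89) = 54.89/(s + 57.09).
The closed-loop pole is at s = −57.09.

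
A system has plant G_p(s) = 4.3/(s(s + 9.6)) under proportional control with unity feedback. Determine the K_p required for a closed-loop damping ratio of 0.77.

Closed-loop characteristic equation: s² + 9.6s + K_p·4.3 = 0.
So ω_n = √(4.3K_p) and 2ζω_n = 9.6, giving ζ = 9.6/(2√(4.3K_p)).
Setting ζ = 0.77: √(4.3K_p) = 9.6/(2·0.77) = 6.234, so K_p = 38.86/4.3 = 9.04.

K_p = 9.04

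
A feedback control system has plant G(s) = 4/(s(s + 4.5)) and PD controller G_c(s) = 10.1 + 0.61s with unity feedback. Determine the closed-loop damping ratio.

Forward path: (10.1 + 0.61s)·4/(s(s+4.5)). The closed-loop characteristic equation is s² + (4.5 + 4·0.61)s + 4·10.1 = 0.
That is s² + 6.94s + 40.4 = 0, so ω_n = 6.356 rad/s and ζ = 6.94/(2·6.356) = 0.5459.

ζ = 0.546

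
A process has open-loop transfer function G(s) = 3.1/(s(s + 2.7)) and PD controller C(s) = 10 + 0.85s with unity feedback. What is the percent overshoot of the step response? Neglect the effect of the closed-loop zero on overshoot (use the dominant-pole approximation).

18%

Forward path: (10 + 0.85s)·3.1/(s(s+2.7)). The closed-loop characteristic equation is s² + (2.7 + 3.1·0.85)s + 3.1·10 = 0.
That is s² + 5.335s + 31 = 0, so ω_n = 5.568 rad/s and ζ = 5.335/(2·5.568) = 0.4791.
%OS = 100·exp(−πζ/√(1−ζ²)) = 18%.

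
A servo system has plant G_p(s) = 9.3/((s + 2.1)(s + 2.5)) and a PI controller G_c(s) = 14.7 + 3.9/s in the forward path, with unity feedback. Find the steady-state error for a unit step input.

0

The open loop G_c(s)G_p(s) has a pole at the origin (type 1), so the static position error constant is infinite and e_ss = 1/(1+∞) = 0.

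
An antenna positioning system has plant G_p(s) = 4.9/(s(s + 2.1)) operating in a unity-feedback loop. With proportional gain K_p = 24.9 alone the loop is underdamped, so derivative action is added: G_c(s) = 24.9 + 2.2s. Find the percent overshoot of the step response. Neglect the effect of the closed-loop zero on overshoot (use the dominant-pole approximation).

10.5%

Forward path: (24.9 + 2.2s)·4.9/(s(s+2.1)). The closed-loop characteristic equation is s² + (2.1 + 4.9·2.2)s + 4.9·24.9 = 0.
That is s² + 12.88s + 122 = 0, so ω_n = 11.05 rad/s and ζ = 12.88/(2·11.05) = 0.583.
%OS = 100·exp(−πζ/√(1−ζ²)) = 10.5%.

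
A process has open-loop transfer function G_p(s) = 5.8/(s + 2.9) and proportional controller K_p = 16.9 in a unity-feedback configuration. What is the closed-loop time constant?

τ = 0.00991 s

Closed-loop transfer function: T(s) = K_p·G_p(s)/(1 + K_p·G_p(s)) = 98.02/(s + 2.9 + 98.02) = 98.02/(s + 100.9).
Time constant τ = 1/100.9 = 0.00991 s.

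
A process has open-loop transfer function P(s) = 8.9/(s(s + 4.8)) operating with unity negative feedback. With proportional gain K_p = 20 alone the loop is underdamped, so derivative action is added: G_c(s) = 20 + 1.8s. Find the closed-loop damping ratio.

ζ = 0.78

Forward path: (20 + 1.8s)·8.9/(s(s+4.8)). The closed-loop characteristic equation is s² + (4.8 + 8.9·1.8)s + 8.9·20 = 0.
That is s² + 20.82s + 178 = 0, so ω_n = 13.34 rad/s and ζ = 20.82/(2·13.34) = 0.7803.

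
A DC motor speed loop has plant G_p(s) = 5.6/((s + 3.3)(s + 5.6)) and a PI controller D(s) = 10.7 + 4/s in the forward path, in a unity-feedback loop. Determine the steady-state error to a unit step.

0

The open loop D(s)G_p(s) has a pole at the origin (type 1), so the static position error constant is infinite and e_ss = 1/(1+∞) = 0.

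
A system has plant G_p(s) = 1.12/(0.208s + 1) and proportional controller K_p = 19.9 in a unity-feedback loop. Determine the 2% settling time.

Closed loop: T(s) = K_p·G_p/(1+K_p·G_p) = 22.29/(0.208s + 1 + 22.29), with pole at s = −(1 + 22.29)/0.208 = −112.
τ = 1/112 = 0.008932 s, so 2% settling time ≈ 4τ = 0.0357 s.

T_s ≈ 0.0357 s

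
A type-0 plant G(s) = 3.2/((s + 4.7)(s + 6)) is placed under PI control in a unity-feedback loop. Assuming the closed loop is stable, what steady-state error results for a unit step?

The PI controller's integrator makes the forward path type 1, so e_ss to a step is zero.

0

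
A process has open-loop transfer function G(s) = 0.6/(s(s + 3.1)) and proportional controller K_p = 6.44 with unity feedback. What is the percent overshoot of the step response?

1.78%

The closed-loop denominator s² + 3.1s + 3.864 gives ω_n = √3.864 = 1.966 and ζ = 3.1/(2ω_n) = 0.7885.
%OS = 100·exp(−πζ/√(1−ζ²)) = 100·exp(−π·0.7885/√0.3782) = 1.78%.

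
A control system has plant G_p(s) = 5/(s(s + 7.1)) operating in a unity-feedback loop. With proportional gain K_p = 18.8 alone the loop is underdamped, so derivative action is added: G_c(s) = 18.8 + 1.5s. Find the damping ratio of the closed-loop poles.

Forward path: (18.8 + 1.5s)·5/(s(s+7.1)). The closed-loop characteristic equation is s² + (7.1 + 5·1.5)s + 5·18.8 = 0.
That is s² + 14.6s + 94 = 0, so ω_n = 9.695 rad/s and ζ = 14.6/(2·9.695) = 0.7529.

ζ = 0.753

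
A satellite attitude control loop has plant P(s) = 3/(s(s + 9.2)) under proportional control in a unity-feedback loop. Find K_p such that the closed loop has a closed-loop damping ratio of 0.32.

K_p = 68.9

Closed-loop characteristic equation: s² + 9.2s + K_p·3 = 0.
So ω_n = √(3K_p) and 2ζω_n = 9.2, giving ζ = 9.2/(2√(3K_p)).
Setting ζ = 0.32: √(3K_p) = 9.2/(2·0.32) = 14.37, so K_p = 206.6/3 = 68.9.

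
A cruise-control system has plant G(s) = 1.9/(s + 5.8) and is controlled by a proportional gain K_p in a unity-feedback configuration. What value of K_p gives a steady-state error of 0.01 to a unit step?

K_p = 302

For a type-0 loop with proportional control, e_ss = 1/(1 + K_p·G(0)).
G(0) = 0.3276. Require 1/(1 + K_p·0.3276) = 0.01, so 1 + 0.3276·K_p = 100.
K_p = (100 − 1)/0.3276 = 302.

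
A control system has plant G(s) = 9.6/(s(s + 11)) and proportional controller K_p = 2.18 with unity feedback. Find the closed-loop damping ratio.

1 + K_p·G(s) = 0 gives s² + 11s + 20.93 = 0.
So ω_n² = 20.93 ⇒ ω_n = 4.575 rad/s, and ζ = 11/(2ω_n) = 1.2.

ζ = 1.2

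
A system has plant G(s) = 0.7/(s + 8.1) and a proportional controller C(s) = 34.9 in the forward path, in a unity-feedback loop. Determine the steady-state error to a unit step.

0.249

The loop is type 0. Static position error constant K_pos = C(0)·G(0) = 34.9·0.08642 = 3.016.
Steady-state error to a unit step: e_ss = 1/(1+K_pos) = 1/4.016 = 0.249.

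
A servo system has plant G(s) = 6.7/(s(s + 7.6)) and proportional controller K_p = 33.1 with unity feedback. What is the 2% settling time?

T_s ≈ 1.05 s

The closed-loop denominator s² + 7.6s + 221.8 gives ω_n = √221.8 = 14.89 and ζ = 7.6/(2ω_n) = 0.2552.
2% settling time T_s ≈ 4/(ζω_n) = 4/3.8 = 1.05 s.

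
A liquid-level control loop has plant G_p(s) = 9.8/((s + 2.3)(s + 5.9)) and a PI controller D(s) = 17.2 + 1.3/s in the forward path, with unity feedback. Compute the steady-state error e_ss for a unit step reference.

0

The open loop D(s)G_p(s) has a pole at the origin (type 1), so the static position error constant is infinite and e_ss = 1/(1+∞) = 0.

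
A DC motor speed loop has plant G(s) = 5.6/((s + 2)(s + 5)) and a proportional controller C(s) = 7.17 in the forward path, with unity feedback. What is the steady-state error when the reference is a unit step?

The loop is type 0. Static position error constant K_pos = C(0)·G(0) = 7.17·0.56 = 4.015.
Steady-state error to a unit step: e_ss = 1/(1+K_pos) = 1/5.015 = 0.199.

0.199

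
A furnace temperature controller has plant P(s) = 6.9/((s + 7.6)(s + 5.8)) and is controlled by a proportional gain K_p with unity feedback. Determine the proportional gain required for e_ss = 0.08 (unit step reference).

K_p = 73.5

The loop is type 0, so e_ss(step) = 1/(1 + K_pos) with K_pos = K_p·P(0).
P(0) = 0.1565. Require 1/(1 + K_p·0.1565) = 0.08, so 1 + 0.1565·K_p = 12.5.
K_p = (12.5 − 1)/0.1565 = 73.5.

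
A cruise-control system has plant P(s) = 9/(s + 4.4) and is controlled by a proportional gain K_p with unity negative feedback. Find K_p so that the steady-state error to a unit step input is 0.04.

The loop is type 0, so e_ss(step) = 1/(1 + K_pos) with K_pos = K_p·P(0).
P(0) = 2.045. Require 1/(1 + K_p·2.045) = 0.04, so 1 + 2.045·K_p = 25.
K_p = (25 − 1)/2.045 = 11.7.

K_p = 11.7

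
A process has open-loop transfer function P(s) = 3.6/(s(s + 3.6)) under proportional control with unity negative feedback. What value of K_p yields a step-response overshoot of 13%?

From %OS = 100·exp(−πζ/√(1−ζ²)) = 13%, ζ = −ln(0.13)/√(π²+ln²(0.13)) = 0.5446.
Characteristic equation s² + 3.6s + 3.6K_p = 0 gives ζ = 3.6/(2√(3.6K_p)).
Setting ζ = 0.5446: √(3.6K_p) = 3.6/(2·0.5446) = 3.305, so K_p = 10.92/3.6 = 3.03.

K_p = 3.03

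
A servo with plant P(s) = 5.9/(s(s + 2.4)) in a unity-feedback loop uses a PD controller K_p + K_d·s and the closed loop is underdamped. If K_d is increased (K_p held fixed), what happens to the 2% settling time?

Characteristic equation s² + (2.4 + 5.9K_d)s + 5.9K_p = 0: raising K_d increases ζω_n = (2.4+5.9K_d)/2 while the loop stays underdamped, so T_s ≈ 4/(ζω_n) decreases.

decrease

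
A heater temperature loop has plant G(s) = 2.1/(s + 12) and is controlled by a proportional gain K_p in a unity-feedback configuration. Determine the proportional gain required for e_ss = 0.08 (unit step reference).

The loop is type 0, so e_ss(step) = 1/(1 + K_pos) with K_pos = K_p·G(0).
G(0) = 0.175. Require 1/(1 + K_p·0.175) = 0.08, so 1 + 0.175·K_p = 12.5.
K_p = (12.5 − 1)/0.175 = 65.7.

K_p = 65.7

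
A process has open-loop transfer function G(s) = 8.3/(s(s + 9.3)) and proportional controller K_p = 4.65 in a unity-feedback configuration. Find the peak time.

T_p = 0.763 s

From 1 + K_pG(s) = 0: s² + 9.3s + 38.6 = 0 ⇒ ω_n = 6.212, ζ = 0.7485.
Damped frequency ω_d = ω_n√(1−ζ²) = 4.12 rad/s, so peak time T_p = π/ω_d = 0.763 s.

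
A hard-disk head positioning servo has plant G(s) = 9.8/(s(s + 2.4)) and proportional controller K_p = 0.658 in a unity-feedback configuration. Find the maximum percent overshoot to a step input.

The closed-loop denominator s² + 2.4s + 6.448 gives ω_n = √6.448 = 2.539 and ζ = 2.4/(2ω_n) = 0.4726.
%OS = 100·exp(−πζ/√(1−ζ²)) = 100·exp(−π·0.4726/√0.7767) = 18.6%.

18.6%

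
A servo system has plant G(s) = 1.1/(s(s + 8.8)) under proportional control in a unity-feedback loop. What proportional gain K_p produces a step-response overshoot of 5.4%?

From %OS = 100·exp(−πζ/√(1−ζ²)) = 5.4%, ζ = −ln(0.054)/√(π²+ln²(0.054)) = 0.6806.
Characteristic equation s² + 8.8s + 1.1K_p = 0 gives ζ = 8.8/(2√(1.1K_p)).
Setting ζ = 0.6806: √(1.1K_p) = 8.8/(2·0.6806) = 6.464, so K_p = 41.79/1.1 = 38.

K_p = 38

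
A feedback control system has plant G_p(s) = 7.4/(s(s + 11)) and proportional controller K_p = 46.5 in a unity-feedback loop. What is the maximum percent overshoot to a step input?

From 1 + K_pG_p(s) = 0: s² + 11s + 344.1 = 0 ⇒ ω_n = 18.55, ζ = 0.2965.
%OS = 100·exp(−πζ/√(1−ζ²)) = 100·exp(−π·0.2965/√0.9121) = 37.7%.

37.7%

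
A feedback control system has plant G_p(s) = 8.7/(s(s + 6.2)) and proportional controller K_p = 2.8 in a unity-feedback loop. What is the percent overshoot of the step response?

The closed-loop denominator s² + 6.2s + 24.36 gives ω_n = √24.36 = 4.936 and ζ = 6.2/(2ω_n) = 0.6281.
%OS = 100·exp(−πζ/√(1−ζ²)) = 100·exp(−π·0.6281/√0.6055) = 7.92%.

7.92%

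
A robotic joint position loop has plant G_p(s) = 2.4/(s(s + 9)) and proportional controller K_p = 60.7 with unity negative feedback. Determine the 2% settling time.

Closed-loop characteristic equation: s² + 9s + 145.7 = 0, so ω_n = 12.07 rad/s and ζ = 9/(2·12.07) = 0.3728.
2% settling time T_s ≈ 4/(ζω_n) = 4/4.5 = 0.889 s.

T_s ≈ 0.889 s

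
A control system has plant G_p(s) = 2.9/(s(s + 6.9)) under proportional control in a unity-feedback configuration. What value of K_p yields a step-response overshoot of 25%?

From %OS = 100·exp(−πζ/√(1−ζ²)) = 25%, ζ = −ln(0.25)/√(π²+ln²(0.25)) = 0.4037.
Characteristic equation s² + 6.9s + 2.9K_p = 0 gives ζ = 6.9/(2√(2.9K_p)).
Setting ζ = 0.4037: √(2.9K_p) = 6.9/(2·0.4037) = 8.546, so K_p = 73.03/2.9 = 25.2.

K_p = 25.2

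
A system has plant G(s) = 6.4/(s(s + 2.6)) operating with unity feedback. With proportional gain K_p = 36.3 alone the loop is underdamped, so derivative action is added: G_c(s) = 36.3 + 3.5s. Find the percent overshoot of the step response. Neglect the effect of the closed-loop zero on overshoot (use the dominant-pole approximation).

1.11%

Forward path: (36.3 + 3.5s)·6.4/(s(s+2.6)). The closed-loop characteristic equation is s² + (2.6 + 6.4·3.5)s + 6.4·36.3 = 0.
That is s² + 25s + 232.3 = 0, so ω_n = 15.24 rad/s and ζ = 25/(2·15.24) = 0.8201.
%OS = 100·exp(−πζ/√(1−ζ²)) = 1.11%.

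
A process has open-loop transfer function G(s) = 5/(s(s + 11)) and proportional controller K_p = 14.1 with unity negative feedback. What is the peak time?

T_p = 0.495 s

Closed-loop characteristic equation: s² + 11s + 70.5 = 0, so ω_n = 8.396 rad/s and ζ = 11/(2·8.396) = 0.655.
Damped frequency ω_d = ω_n√(1−ζ²) = 6.344 rad/s, so peak time T_p = π/ω_d = 0.495 s.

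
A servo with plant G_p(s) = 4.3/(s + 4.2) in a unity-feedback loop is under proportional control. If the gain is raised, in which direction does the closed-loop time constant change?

decrease

The closed-loop bandwidth 4.2+K_p·4.3 grows with K_p, so τ shrinks.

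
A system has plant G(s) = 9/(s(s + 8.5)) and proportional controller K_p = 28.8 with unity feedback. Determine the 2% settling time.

The closed-loop denominator s² + 8.5s + 259.2 gives ω_n = √259.2 = 16.1 and ζ = 8.5/(2ω_n) = 0.264.
2% settling time T_s ≈ 4/(ζω_n) = 4/4.25 = 0.941 s.

T_s ≈ 0.941 s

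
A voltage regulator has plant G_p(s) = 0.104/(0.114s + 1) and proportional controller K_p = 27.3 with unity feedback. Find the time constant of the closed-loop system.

τ = 0.0297 s

Closed loop: T(s) = K_p·G_p/(1+K_p·G_p) = 2.839/(0.114s + 1 + 2.839), with pole at s = −(1 + 2.839)/0.114 = −33.68.
Closed-loop time constant τ = 1/33.68 = 0.0297 s.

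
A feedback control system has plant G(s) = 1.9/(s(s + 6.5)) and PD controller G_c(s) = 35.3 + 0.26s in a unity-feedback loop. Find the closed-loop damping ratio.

Forward path: (35.3 + 0.26s)·1.9/(s(s+6.5)). The closed-loop characteristic equation is s² + (6.5 + 1.9·0.26)s + 1.9·35.3 = 0.
That is s² + 6.994s + 67.07 = 0, so ω_n = 8.19 rad/s and ζ = 6.994/(2·8.19) = 0.427.

ζ = 0.427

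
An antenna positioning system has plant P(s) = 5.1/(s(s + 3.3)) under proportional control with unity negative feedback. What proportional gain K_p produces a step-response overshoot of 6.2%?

K_p = 1.22

From %OS = 100·exp(−πζ/√(1−ζ²)) = 6.2%, ζ = −ln(0.062)/√(π²+ln²(0.062)) = 0.6628.
Characteristic equation s² + 3.3s + 5.1K_p = 0 gives ζ = 3.3/(2√(5.1K_p)).
Setting ζ = 0.6628: √(5.1K_p) = 3.3/(2·0.6628) = 2.49, so K_p = 6.198/5.1 = 1.22.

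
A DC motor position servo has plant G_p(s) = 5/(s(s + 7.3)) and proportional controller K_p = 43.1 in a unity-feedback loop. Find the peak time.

Closed-loop characteristic equation: s² + 7.3s + 215.5 = 0, so ω_n = 14.68 rad/s and ζ = 7.3/(2·14.68) = 0.2486.
Damped frequency ω_d = ω_n√(1−ζ²) = 14.22 rad/s, so peak time T_p = π/ω_d = 0.221 s.

T_p = 0.221 s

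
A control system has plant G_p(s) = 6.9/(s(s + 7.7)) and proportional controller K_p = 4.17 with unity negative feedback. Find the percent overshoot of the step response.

The closed-loop denominator s² + 7.7s + 28.77 gives ω_n = √28.77 = 5.364 and ζ = 7.7/(2ω_n) = 0.7177.
%OS = 100·exp(−πζ/√(1−ζ²)) = 100·exp(−π·0.7177/√0.4848) = 3.92%.

3.92%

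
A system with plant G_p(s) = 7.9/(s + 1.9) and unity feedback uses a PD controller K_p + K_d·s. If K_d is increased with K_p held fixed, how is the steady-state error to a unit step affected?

At s = 0 the derivative term contributes nothing: C(0) = K_p regardless of K_d, so K_pos = K_p·G_p(0) and e_ss are unchanged.

unchanged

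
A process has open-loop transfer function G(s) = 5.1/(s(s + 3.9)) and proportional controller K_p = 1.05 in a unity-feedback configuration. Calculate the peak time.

T_p = 2.52 s

From 1 + K_pG(s) = 0: s² + 3.9s + 5.355 = 0 ⇒ ω_n = 2.314, ζ = 0.8427.
Damped frequency ω_d = ω_n√(1−ζ²) = 1.246 rad/s, so peak time T_p = π/ω_d = 2.52 s.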